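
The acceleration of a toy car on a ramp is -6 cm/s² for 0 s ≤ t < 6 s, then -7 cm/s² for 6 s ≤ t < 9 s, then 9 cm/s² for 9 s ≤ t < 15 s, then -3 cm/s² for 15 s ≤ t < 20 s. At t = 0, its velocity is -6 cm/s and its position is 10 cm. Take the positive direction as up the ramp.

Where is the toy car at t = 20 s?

On each constant-a segment, Δv = aΔt and Δx = v₀Δt + ½aΔt²; chain segment to segment.
0–6 s: v starts -6 cm/s; Δx = -6·6 + ½·-6·6² = -144 cm; v ends -42 cm/s.
6–9 s: v starts -42 cm/s; Δx = -42·3 + ½·-7·3² = -157.5 cm; v ends -63 cm/s.
9–15 s: v starts -63 cm/s; Δx = -63·6 + ½·9·6² = -216 cm; v ends -9 cm/s.
15–20 s: v starts -9 cm/s; Δx = -9·5 + ½·-3·5² = -82.5 cm; v ends -24 cm/s.
x(20) = 10 + Σ Δx = -590 cm.

-590 cm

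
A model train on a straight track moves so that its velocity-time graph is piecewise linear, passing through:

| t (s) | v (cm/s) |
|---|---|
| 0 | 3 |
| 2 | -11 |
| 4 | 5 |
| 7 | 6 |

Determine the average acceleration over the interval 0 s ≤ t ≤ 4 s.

0.5 cm/s²

Average acceleration = Δv/Δt = (5 − 3)/(4 − 0) = 0.5 cm/s².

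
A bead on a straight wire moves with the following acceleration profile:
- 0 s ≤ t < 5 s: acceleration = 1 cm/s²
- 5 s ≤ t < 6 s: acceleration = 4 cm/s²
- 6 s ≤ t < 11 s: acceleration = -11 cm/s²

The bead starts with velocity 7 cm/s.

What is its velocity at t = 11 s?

-39 cm/s

Δv equals the area under the a-t graph; then v = v₀ + Δv.
0–5 s: 1 × 5 = 5 cm/s
5–6 s: 4 × 1 = 4 cm/s
6–11 s: -11 × 5 = -55 cm/s
Δv = -46 cm/s, so v(11) = 7 + (-46) = -39 cm/s.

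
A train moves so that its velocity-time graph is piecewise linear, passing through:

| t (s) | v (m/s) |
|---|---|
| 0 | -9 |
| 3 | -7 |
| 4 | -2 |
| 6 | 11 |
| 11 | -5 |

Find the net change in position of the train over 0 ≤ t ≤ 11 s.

-4.5 m

Displacement is the signed area under the v-t curve.
0–3 s: ½(-9 + -7)(3) = -24 m
3–4 s: ½(-7 + -2)(1) = -4.5 m
4–6 s: ½(-2 + 11)(2) = 9 m
6–11 s: ½(11 + -5)(5) = 15 m
Net displacement = -4.5 m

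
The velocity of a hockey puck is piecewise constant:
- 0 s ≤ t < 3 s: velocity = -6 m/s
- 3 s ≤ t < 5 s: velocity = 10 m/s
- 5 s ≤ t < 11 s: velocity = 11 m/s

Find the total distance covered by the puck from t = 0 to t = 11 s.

Total distance travelled is ∫|v| dt — sum the magnitudes of each area piece.
0–3 s: |-6| × 3 = 18 m
3–5 s: |10| × 2 = 20 m
5–11 s: |11| × 6 = 66 m
Total distance = 104 m

104 m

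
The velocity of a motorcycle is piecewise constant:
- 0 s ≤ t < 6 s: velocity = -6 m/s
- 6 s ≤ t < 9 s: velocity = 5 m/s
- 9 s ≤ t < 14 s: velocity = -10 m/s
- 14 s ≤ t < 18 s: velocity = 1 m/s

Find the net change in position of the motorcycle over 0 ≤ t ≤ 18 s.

Net displacement equals the area under the velocity-time graph (areas below the axis count negative).
0–6 s: -6 × 6 = -36 m
6–9 s: 5 × 3 = 15 m
9–14 s: -10 × 5 = -50 m
14–18 s: 1 × 4 = 4 m
Net displacement = -67 m

-67 m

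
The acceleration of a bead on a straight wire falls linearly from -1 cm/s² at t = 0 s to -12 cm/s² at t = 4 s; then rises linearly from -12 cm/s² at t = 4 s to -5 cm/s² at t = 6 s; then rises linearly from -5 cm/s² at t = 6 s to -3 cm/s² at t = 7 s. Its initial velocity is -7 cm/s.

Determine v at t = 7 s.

Δv equals the area under the a-t graph; then v = v₀ + Δv.
0–4 s: ½(-1 + -12)(4) = -26 cm/s
4–6 s: ½(-12 + -5)(2) = -17 cm/s
6–7 s: ½(-5 + -3)(1) = -4 cm/s
Δv = -47 cm/s, so v(7) = -7 + (-47) = -54 cm/s.

-54 cm/s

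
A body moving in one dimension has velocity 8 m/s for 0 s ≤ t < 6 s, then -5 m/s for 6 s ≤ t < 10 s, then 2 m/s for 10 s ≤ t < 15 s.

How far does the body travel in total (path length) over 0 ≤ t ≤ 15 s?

Distance (not displacement) is the total path length: add the absolute areas under v-t.
0–6 s: |8| × 6 = 48 m
6–10 s: |-5| × 4 = 20 m
10–15 s: |2| × 5 = 10 m
Total distance = 78 m

78 m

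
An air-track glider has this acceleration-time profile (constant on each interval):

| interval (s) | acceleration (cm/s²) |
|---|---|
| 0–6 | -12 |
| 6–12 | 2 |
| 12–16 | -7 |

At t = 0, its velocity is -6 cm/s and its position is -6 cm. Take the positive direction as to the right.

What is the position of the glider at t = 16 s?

On each constant-a segment, Δv = aΔt and Δx = v₀Δt + ½aΔt²; chain segment to segment.
0–6 s: v starts -6 cm/s; Δx = -6·6 + ½·-12·6² = -252 cm; v ends -78 cm/s.
6–12 s: v starts -78 cm/s; Δx = -78·6 + ½·2·6² = -432 cm; v ends -66 cm/s.
12–16 s: v starts -66 cm/s; Δx = -66·4 + ½·-7·4² = -320 cm; v ends -94 cm/s.
x(16) = -6 + Σ Δx = -1010 cm.

-1010 cm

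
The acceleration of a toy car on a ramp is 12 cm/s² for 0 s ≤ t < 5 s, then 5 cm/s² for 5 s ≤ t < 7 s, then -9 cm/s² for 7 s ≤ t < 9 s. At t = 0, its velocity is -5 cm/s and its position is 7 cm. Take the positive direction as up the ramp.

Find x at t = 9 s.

364 cm

On each constant-a segment, Δv = aΔt and Δx = v₀Δt + ½aΔt²; chain segment to segment.
0–5 s: v starts -5 cm/s; Δx = -5·5 + ½·12·5² = 125 cm; v ends 55 cm/s.
5–7 s: v starts 55 cm/s; Δx = 55·2 + ½·5·2² = 120 cm; v ends 65 cm/s.
7–9 s: v starts 65 cm/s; Δx = 65·2 + ½·-9·2² = 112 cm; v ends 47 cm/s.
x(9) = 7 + Σ Δx = 364 cm.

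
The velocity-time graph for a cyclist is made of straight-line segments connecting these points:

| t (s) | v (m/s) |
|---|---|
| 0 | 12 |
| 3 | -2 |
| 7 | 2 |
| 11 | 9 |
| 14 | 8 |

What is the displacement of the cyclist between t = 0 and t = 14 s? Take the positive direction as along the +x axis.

Net displacement equals the area under the velocity-time graph (areas below the axis count negative).
0–3 s: ½(12 + -2)(3) = 15 m
3–7 s: ½(-2 + 2)(4) = 0 m
7–11 s: ½(2 + 9)(4) = 22 m
11–14 s: ½(9 + 8)(3) = 25.5 m
Net displacement = 62.5 m

62.5 m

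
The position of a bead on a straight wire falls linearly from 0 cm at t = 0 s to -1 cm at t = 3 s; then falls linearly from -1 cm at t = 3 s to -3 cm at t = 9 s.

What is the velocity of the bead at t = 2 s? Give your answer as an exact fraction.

Velocity is the slope of the x-t graph on 0–3 s: (-1 − 0)/(3 − 0) = -1/3 cm/s.

-1/3 cm/s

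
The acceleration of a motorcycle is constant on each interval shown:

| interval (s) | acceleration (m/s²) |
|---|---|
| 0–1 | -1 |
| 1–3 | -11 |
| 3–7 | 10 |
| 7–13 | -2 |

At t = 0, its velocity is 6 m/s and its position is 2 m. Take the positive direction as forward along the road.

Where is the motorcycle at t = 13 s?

109.5 m

On each constant-a segment, Δv = aΔt and Δx = v₀Δt + ½aΔt²; chain segment to segment.
0–1 s: v starts 6 m/s; Δx = 6·1 + ½·-1·1² = 5.5 m; v ends 5 m/s.
1–3 s: v starts 5 m/s; Δx = 5·2 + ½·-11·2² = -12 m; v ends -17 m/s.
3–7 s: v starts -17 m/s; Δx = -17·4 + ½·10·4² = 12 m; v ends 23 m/s.
7–13 s: v starts 23 m/s; Δx = 23·6 + ½·-2·6² = 102 m; v ends 11 m/s.
x(13) = 2 + Σ Δx = 109.5 m.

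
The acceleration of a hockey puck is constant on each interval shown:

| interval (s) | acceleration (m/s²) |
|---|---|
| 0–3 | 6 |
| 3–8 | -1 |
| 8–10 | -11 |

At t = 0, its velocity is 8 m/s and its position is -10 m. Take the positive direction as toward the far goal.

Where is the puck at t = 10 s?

178.5 m

On each constant-a segment, Δv = aΔt and Δx = v₀Δt + ½aΔt²; chain segment to segment.
0–3 s: v starts 8 m/s; Δx = 8·3 + ½·6·3² = 51 m; v ends 26 m/s.
3–8 s: v starts 26 m/s; Δx = 26·5 + ½·-1·5² = 117.5 m; v ends 21 m/s.
8–10 s: v starts 21 m/s; Δx = 21·2 + ½·-11·2² = 20 m; v ends -1 m/s.
x(10) = -10 + Σ Δx = 178.5 m.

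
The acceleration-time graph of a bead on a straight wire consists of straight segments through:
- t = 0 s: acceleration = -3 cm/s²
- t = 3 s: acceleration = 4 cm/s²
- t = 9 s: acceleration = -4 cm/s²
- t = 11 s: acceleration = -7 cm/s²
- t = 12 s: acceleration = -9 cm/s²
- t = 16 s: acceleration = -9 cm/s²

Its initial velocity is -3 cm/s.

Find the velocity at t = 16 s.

-56.5 cm/s

Δv equals the area under the a-t graph; then v = v₀ + Δv.
0–3 s: ½(-3 + 4)(3) = 1.5 cm/s
3–9 s: ½(4 + -4)(6) = 0 cm/s
9–11 s: ½(-4 + -7)(2) = -11 cm/s
11–12 s: ½(-7 + -9)(1) = -8 cm/s
12–16 s: -9 × 4 = -36 cm/s
Δv = -53.5 cm/s, so v(16) = -3 + (-53.5) = -56.5 cm/s.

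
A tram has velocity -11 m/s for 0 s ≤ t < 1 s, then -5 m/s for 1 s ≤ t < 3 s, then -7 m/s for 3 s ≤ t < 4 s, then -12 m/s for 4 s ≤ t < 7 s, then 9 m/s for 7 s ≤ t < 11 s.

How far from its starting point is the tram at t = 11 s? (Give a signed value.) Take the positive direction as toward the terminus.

-28 m

Net displacement equals the area under the velocity-time graph (areas below the axis count negative).
0–1 s: -11 × 1 = -11 m
1–3 s: -5 × 2 = -10 m
3–4 s: -7 × 1 = -7 m
4–7 s: -12 × 3 = -36 m
7–11 s: 9 × 4 = 36 m
Net displacement = -28 m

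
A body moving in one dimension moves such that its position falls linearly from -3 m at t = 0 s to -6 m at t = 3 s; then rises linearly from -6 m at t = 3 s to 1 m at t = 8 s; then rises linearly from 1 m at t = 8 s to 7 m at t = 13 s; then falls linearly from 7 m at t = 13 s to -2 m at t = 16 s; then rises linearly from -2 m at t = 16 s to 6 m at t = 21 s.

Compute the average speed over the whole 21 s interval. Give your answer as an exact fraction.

11/7 m/s

Average speed = (total path length)/(elapsed time); on a piecewise-linear x-t graph the path length is Σ|Δx|.
0–3 s: |Δx| = |-6 − -3| = 3 m
3–8 s: |Δx| = |1 − -6| = 7 m
8–13 s: |Δx| = |7 − 1| = 6 m
13–16 s: |Δx| = |-2 − 7| = 9 m
16–21 s: |Δx| = |6 − -2| = 8 m
Total path = 33 m; average speed = 33/21 = 11/7 m/s.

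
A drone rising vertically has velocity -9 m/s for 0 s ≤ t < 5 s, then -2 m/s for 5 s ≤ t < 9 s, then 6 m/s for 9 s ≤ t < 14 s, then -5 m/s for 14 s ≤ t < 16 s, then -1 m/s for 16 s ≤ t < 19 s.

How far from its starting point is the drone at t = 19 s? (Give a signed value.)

Displacement is the signed area under the v-t curve.
0–5 s: -9 × 5 = -45 m
5–9 s: -2 × 4 = -8 m
9–14 s: 6 × 5 = 30 m
14–16 s: -5 × 2 = -10 m
16–19 s: -1 × 3 = -3 m
Net displacement = -36 m

-36 m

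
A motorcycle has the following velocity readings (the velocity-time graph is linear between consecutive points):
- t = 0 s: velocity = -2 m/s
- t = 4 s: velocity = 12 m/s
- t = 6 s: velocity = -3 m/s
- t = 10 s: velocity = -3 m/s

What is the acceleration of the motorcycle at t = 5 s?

-7.5 m/s²

Acceleration is the slope of the v-t graph on 4–6 s: (-3 − 12)/(6 − 4) = -7.5 m/s².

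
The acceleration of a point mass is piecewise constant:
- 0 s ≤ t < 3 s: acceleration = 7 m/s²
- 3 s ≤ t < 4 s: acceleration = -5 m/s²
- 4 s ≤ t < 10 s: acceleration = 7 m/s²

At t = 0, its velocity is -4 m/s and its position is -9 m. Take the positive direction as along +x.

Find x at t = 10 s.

223 m

On each constant-a segment, Δv = aΔt and Δx = v₀Δt + ½aΔt²; chain segment to segment.
0–3 s: v starts -4 m/s; Δx = -4·3 + ½·7·3² = 19.5 m; v ends 17 m/s.
3–4 s: v starts 17 m/s; Δx = 17·1 + ½·-5·1² = 14.5 m; v ends 12 m/s.
4–10 s: v starts 12 m/s; Δx = 12·6 + ½·7·6² = 198 m; v ends 54 m/s.
x(10) = -9 + Σ Δx = 223 m.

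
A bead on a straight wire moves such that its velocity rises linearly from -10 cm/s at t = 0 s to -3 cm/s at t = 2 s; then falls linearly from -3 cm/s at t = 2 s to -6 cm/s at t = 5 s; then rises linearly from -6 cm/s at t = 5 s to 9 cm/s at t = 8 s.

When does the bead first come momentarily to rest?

t = 6.2 s

v changes sign on 5–8 s (from -6 to 9); the graph is linear there, so v = 0 at t = 5 + (6)·(8 − 5)/(9 − -6) = 6.2 s.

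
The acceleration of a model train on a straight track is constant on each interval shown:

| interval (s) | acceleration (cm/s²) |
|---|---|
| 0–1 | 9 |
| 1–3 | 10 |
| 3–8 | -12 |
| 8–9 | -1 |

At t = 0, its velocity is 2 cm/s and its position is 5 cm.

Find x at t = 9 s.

On each constant-a segment, Δv = aΔt and Δx = v₀Δt + ½aΔt²; chain segment to segment.
0–1 s: v starts 2 cm/s; Δx = 2·1 + ½·9·1² = 6.5 cm; v ends 11 cm/s.
1–3 s: v starts 11 cm/s; Δx = 11·2 + ½·10·2² = 42 cm; v ends 31 cm/s.
3–8 s: v starts 31 cm/s; Δx = 31·5 + ½·-12·5² = 5 cm; v ends -29 cm/s.
8–9 s: v starts -29 cm/s; Δx = -29·1 + ½·-1·1² = -29.5 cm; v ends -30 cm/s.
x(9) = 5 + Σ Δx = 29 cm.

29 cm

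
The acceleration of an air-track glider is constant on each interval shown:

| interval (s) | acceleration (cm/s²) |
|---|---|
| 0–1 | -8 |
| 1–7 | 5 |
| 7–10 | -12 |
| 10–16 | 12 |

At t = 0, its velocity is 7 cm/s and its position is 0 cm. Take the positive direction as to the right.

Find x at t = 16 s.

294 cm

On each constant-a segment, Δv = aΔt and Δx = v₀Δt + ½aΔt²; chain segment to segment.
0–1 s: v starts 7 cm/s; Δx = 7·1 + ½·-8·1² = 3 cm; v ends -1 cm/s.
1–7 s: v starts -1 cm/s; Δx = -1·6 + ½·5·6² = 84 cm; v ends 29 cm/s.
7–10 s: v starts 29 cm/s; Δx = 29·3 + ½·-12·3² = 33 cm; v ends -7 cm/s.
10–16 s: v starts -7 cm/s; Δx = -7·6 + ½·12·6² = 174 cm; v ends 65 cm/s.
x(16) = 0 + Σ Δx = 294 cm.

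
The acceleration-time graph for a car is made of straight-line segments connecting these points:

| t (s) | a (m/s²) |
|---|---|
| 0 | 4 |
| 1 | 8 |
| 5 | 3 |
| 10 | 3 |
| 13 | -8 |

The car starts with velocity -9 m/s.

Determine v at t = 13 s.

26.5 m/s

Δv equals the area under the a-t graph; then v = v₀ + Δv.
0–1 s: ½(4 + 8)(1) = 6 m/s
1–5 s: ½(8 + 3)(4) = 22 m/s
5–10 s: 3 × 5 = 15 m/s
10–13 s: ½(3 + -8)(3) = -7.5 m/s
Δv = 35.5 m/s, so v(13) = -9 + (35.5) = 26.5 m/s.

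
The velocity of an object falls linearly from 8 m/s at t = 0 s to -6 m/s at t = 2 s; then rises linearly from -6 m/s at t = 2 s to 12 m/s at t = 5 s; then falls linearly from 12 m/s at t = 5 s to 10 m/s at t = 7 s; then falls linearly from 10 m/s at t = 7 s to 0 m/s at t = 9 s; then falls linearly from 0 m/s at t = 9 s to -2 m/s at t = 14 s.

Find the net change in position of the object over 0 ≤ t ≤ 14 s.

38 m

Net displacement equals the area under the velocity-time graph (areas below the axis count negative).
0–2 s: ½(8 + -6)(2) = 2 m
2–5 s: ½(-6 + 12)(3) = 9 m
5–7 s: ½(12 + 10)(2) = 22 m
7–9 s: ½(10 + 0)(2) = 10 m
9–14 s: ½(0 + -2)(5) = -5 m
Net displacement = 38 m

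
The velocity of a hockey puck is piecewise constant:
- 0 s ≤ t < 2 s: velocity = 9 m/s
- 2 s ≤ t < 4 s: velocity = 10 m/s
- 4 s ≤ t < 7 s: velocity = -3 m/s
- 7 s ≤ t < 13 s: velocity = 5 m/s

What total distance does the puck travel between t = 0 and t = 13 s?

77 m

Distance (not displacement) is the total path length: add the absolute areas under v-t.
0–2 s: |9| × 2 = 18 m
2–4 s: |10| × 2 = 20 m
4–7 s: |-3| × 3 = 9 m
7–13 s: |5| × 6 = 30 m
Total distance = 77 m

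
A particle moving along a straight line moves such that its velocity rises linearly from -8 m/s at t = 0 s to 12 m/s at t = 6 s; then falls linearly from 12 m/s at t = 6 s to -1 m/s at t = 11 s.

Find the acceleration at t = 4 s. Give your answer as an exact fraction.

10/3 m/s²

Acceleration is the slope of the v-t graph on 0–6 s: (12 − -8)/(6 − 0) = 10/3 m/s².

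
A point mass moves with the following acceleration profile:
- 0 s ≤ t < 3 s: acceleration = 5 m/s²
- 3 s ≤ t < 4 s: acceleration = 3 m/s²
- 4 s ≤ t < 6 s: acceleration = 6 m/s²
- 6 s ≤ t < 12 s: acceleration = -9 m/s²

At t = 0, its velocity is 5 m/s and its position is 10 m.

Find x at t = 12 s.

175 m

On each constant-a segment, Δv = aΔt and Δx = v₀Δt + ½aΔt²; chain segment to segment.
0–3 s: v starts 5 m/s; Δx = 5·3 + ½·5·3² = 37.5 m; v ends 20 m/s.
3–4 s: v starts 20 m/s; Δx = 20·1 + ½·3·1² = 21.5 m; v ends 23 m/s.
4–6 s: v starts 23 m/s; Δx = 23·2 + ½·6·2² = 58 m; v ends 35 m/s.
6–12 s: v starts 35 m/s; Δx = 35·6 + ½·-9·6² = 48 m; v ends -19 m/s.
x(12) = 10 + Σ Δx = 175 m.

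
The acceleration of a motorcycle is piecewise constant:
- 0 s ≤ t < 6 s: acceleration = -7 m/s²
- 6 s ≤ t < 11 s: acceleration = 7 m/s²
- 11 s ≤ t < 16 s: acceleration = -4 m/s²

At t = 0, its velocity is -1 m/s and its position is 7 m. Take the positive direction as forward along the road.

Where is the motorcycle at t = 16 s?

On each constant-a segment, Δv = aΔt and Δx = v₀Δt + ½aΔt²; chain segment to segment.
0–6 s: v starts -1 m/s; Δx = -1·6 + ½·-7·6² = -132 m; v ends -43 m/s.
6–11 s: v starts -43 m/s; Δx = -43·5 + ½·7·5² = -127.5 m; v ends -8 m/s.
11–16 s: v starts -8 m/s; Δx = -8·5 + ½·-4·5² = -90 m; v ends -28 m/s.
x(16) = 7 + Σ Δx = -342.5 m.

-342.5 m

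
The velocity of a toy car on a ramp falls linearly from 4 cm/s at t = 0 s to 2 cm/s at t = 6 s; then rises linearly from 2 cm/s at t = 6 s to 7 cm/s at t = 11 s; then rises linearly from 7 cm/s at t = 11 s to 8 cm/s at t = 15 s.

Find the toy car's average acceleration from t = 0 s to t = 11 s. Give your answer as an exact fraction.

3/11 cm/s²

Average acceleration = Δv/Δt = (7 − 4)/(11 − 0) = 3/11 cm/s².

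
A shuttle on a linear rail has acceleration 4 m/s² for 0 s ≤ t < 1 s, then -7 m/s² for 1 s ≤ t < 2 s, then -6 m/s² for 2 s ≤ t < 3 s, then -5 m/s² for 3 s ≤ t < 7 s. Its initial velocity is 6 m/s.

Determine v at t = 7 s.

-23 m/s

Δv equals the area under the a-t graph; then v = v₀ + Δv.
0–1 s: 4 × 1 = 4 m/s
1–2 s: -7 × 1 = -7 m/s
2–3 s: -6 × 1 = -6 m/s
3–7 s: -5 × 4 = -20 m/s
Δv = -29 m/s, so v(7) = 6 + (-29) = -23 m/s.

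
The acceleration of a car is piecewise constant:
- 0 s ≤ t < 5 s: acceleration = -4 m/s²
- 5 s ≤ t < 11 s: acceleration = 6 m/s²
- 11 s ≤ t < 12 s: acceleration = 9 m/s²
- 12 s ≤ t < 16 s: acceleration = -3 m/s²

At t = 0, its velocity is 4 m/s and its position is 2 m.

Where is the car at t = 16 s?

On each constant-a segment, Δv = aΔt and Δx = v₀Δt + ½aΔt²; chain segment to segment.
0–5 s: v starts 4 m/s; Δx = 4·5 + ½·-4·5² = -30 m; v ends -16 m/s.
5–11 s: v starts -16 m/s; Δx = -16·6 + ½·6·6² = 12 m; v ends 20 m/s.
11–12 s: v starts 20 m/s; Δx = 20·1 + ½·9·1² = 24.5 m; v ends 29 m/s.
12–16 s: v starts 29 m/s; Δx = 29·4 + ½·-3·4² = 92 m; v ends 17 m/s.
x(16) = 2 + Σ Δx = 100.5 m.

100.5 m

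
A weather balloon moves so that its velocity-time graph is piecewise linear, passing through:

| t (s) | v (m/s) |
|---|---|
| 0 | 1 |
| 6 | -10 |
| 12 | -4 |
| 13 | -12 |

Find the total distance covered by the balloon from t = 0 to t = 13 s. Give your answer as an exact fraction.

853/11 m

Total distance travelled is ∫|v| dt — sum the magnitudes of each area piece.
0–6 s: v = 0 at t = 6/11 s; triangle areas 3/11 + 300/11 = 303/11 m
6–12 s: |½(-10 + -4)(6)| = 42 m
12–13 s: |½(-4 + -12)(1)| = 8 m
Total distance = 853/11 m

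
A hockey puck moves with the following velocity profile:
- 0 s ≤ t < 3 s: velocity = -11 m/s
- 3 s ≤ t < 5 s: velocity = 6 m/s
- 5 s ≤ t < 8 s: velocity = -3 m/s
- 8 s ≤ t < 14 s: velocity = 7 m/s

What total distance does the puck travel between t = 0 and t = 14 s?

Distance (not displacement) is the total path length: add the absolute areas under v-t.
0–3 s: |-11| × 3 = 33 m
3–5 s: |6| × 2 = 12 m
5–8 s: |-3| × 3 = 9 m
8–14 s: |7| × 6 = 42 m
Total distance = 96 m

96 m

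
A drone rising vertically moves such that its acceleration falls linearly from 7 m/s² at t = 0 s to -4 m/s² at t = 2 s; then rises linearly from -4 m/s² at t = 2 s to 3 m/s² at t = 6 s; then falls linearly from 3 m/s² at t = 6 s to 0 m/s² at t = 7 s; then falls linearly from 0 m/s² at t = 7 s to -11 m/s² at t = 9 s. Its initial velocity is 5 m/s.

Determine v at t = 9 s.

-3.5 m/s

Δv equals the area under the a-t graph; then v = v₀ + Δv.
0–2 s: ½(7 + -4)(2) = 3 m/s
2–6 s: ½(-4 + 3)(4) = -2 m/s
6–7 s: ½(3 + 0)(1) = 1.5 m/s
7–9 s: ½(0 + -11)(2) = -11 m/s
Δv = -8.5 m/s, so v(9) = 5 + (-8.5) = -3.5 m/s.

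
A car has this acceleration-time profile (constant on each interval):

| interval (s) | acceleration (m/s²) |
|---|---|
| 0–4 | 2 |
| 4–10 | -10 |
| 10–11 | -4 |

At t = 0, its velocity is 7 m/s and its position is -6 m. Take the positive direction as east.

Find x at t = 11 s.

On each constant-a segment, Δv = aΔt and Δx = v₀Δt + ½aΔt²; chain segment to segment.
0–4 s: v starts 7 m/s; Δx = 7·4 + ½·2·4² = 44 m; v ends 15 m/s.
4–10 s: v starts 15 m/s; Δx = 15·6 + ½·-10·6² = -90 m; v ends -45 m/s.
10–11 s: v starts -45 m/s; Δx = -45·1 + ½·-4·1² = -47 m; v ends -49 m/s.
x(11) = -6 + Σ Δx = -99 m.

-99 m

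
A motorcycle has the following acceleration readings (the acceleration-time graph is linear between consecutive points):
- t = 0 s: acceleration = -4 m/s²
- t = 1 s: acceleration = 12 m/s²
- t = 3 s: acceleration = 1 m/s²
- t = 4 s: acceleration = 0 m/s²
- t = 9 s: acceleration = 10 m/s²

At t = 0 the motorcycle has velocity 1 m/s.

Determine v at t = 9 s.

Δv equals the area under the a-t graph; then v = v₀ + Δv.
0–1 s: ½(-4 + 12)(1) = 4 m/s
1–3 s: ½(12 + 1)(2) = 13 m/s
3–4 s: ½(1 + 0)(1) = 0.5 m/s
4–9 s: ½(0 + 10)(5) = 25 m/s
Δv = 42.5 m/s, so v(9) = 1 + (42.5) = 43.5 m/s.

43.5 m/s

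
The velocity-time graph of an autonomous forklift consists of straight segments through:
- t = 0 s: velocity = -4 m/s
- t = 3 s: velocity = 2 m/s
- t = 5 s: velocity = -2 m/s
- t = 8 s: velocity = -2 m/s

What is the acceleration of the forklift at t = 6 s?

0 m/s²

Acceleration is the slope of the v-t graph on 5–8 s: (-2 − -2)/(8 − 5) = 0 m/s².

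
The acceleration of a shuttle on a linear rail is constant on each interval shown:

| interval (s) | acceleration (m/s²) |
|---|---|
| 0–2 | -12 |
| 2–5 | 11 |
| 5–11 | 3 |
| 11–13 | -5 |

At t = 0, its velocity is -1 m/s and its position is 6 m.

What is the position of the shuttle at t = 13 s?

On each constant-a segment, Δv = aΔt and Δx = v₀Δt + ½aΔt²; chain segment to segment.
0–2 s: v starts -1 m/s; Δx = -1·2 + ½·-12·2² = -26 m; v ends -25 m/s.
2–5 s: v starts -25 m/s; Δx = -25·3 + ½·11·3² = -25.5 m; v ends 8 m/s.
5–11 s: v starts 8 m/s; Δx = 8·6 + ½·3·6² = 102 m; v ends 26 m/s.
11–13 s: v starts 26 m/s; Δx = 26·2 + ½·-5·2² = 42 m; v ends 16 m/s.
x(13) = 6 + Σ Δx = 98.5 m.

98.5 m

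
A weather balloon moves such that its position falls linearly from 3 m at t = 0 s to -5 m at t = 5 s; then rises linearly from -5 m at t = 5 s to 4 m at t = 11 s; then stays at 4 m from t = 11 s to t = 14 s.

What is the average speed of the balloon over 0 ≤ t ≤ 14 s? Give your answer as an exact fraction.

Average speed = (total path length)/(elapsed time); on a piecewise-linear x-t graph the path length is Σ|Δx|.
0–5 s: |Δx| = |-5 − 3| = 8 m
5–11 s: |Δx| = |4 − -5| = 9 m
11–14 s: |Δx| = |4 − 4| = 0 m
Total path = 17 m; average speed = 17/14 = 17/14 m/s.

17/14 m/s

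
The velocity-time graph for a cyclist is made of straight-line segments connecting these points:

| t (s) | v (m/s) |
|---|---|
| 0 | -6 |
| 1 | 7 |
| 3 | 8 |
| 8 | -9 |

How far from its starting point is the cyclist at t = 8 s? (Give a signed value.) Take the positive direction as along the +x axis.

13 m

Displacement is the signed area under the v-t curve.
0–1 s: ½(-6 + 7)(1) = 0.5 m
1–3 s: ½(7 + 8)(2) = 15 m
3–8 s: ½(8 + -9)(5) = -2.5 m
Net displacement = 13 m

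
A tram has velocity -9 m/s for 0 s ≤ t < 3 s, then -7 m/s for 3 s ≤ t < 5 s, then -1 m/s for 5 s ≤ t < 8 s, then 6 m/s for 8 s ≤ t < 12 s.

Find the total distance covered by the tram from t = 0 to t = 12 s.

68 m

Distance (not displacement) is the total path length: add the absolute areas under v-t.
0–3 s: |-9| × 3 = 27 m
3–5 s: |-7| × 2 = 14 m
5–8 s: |-1| × 3 = 3 m
8–12 s: |6| × 4 = 24 m
Total distance = 68 m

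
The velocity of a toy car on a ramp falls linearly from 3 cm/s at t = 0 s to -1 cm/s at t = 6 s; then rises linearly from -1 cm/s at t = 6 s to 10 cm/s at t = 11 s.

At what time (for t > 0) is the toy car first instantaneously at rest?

v changes sign on 0–6 s (from 3 to -1); the graph is linear there, so v = 0 at t = 0 + (-3)·(6 − 0)/(-1 − 3) = 4.5 s.

t = 4.5 s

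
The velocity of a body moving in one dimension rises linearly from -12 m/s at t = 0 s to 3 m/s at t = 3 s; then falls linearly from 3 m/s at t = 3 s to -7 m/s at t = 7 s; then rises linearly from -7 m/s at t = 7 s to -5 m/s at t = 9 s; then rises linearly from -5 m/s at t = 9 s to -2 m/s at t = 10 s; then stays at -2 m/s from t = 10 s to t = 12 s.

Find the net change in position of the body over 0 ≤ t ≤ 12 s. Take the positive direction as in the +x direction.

Net displacement equals the area under the velocity-time graph (areas below the axis count negative).
0–3 s: ½(-12 + 3)(3) = -13.5 m
3–7 s: ½(3 + -7)(4) = -8 m
7–9 s: ½(-7 + -5)(2) = -12 m
9–10 s: ½(-5 + -2)(1) = -3.5 m
10–12 s: -2 × 2 = -4 m
Net displacement = -41 m

-41 m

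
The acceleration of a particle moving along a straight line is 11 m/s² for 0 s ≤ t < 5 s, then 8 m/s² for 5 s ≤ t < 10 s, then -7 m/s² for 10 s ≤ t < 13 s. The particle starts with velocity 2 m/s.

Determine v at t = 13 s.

76 m/s

Δv equals the area under the a-t graph; then v = v₀ + Δv.
0–5 s: 11 × 5 = 55 m/s
5–10 s: 8 × 5 = 40 m/s
10–13 s: -7 × 3 = -21 m/s
Δv = 74 m/s, so v(13) = 2 + (74) = 76 m/s.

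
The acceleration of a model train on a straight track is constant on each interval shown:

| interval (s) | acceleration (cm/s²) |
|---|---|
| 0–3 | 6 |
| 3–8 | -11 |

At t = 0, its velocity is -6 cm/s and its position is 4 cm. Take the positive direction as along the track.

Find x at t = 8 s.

On each constant-a segment, Δv = aΔt and Δx = v₀Δt + ½aΔt²; chain segment to segment.
0–3 s: v starts -6 cm/s; Δx = -6·3 + ½·6·3² = 9 cm; v ends 12 cm/s.
3–8 s: v starts 12 cm/s; Δx = 12·5 + ½·-11·5² = -77.5 cm; v ends -43 cm/s.
x(8) = 4 + Σ Δx = -64.5 cm.

-64.5 cm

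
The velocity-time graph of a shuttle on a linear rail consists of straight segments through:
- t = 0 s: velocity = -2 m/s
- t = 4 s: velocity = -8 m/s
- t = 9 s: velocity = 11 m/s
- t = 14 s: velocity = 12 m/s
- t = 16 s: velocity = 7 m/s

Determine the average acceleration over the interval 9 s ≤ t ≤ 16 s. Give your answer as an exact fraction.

Average acceleration = Δv/Δt = (7 − 11)/(16 − 9) = -4/7 m/s².

-4/7 m/s²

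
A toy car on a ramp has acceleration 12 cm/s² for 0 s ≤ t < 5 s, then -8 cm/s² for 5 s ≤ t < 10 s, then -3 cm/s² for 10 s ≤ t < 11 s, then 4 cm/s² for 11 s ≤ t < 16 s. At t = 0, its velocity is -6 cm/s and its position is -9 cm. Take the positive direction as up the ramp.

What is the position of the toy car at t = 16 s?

On each constant-a segment, Δv = aΔt and Δx = v₀Δt + ½aΔt²; chain segment to segment.
0–5 s: v starts -6 cm/s; Δx = -6·5 + ½·12·5² = 120 cm; v ends 54 cm/s.
5–10 s: v starts 54 cm/s; Δx = 54·5 + ½·-8·5² = 170 cm; v ends 14 cm/s.
10–11 s: v starts 14 cm/s; Δx = 14·1 + ½·-3·1² = 12.5 cm; v ends 11 cm/s.
11–16 s: v starts 11 cm/s; Δx = 11·5 + ½·4·5² = 105 cm; v ends 31 cm/s.
x(16) = -9 + Σ Δx = 398.5 cm.

398.5 cm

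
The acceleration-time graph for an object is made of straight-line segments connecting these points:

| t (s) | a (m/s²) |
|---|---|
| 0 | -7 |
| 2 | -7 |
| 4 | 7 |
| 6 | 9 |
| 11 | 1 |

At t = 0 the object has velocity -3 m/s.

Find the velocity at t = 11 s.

Δv equals the area under the a-t graph; then v = v₀ + Δv.
0–2 s: -7 × 2 = -14 m/s
2–4 s: ½(-7 + 7)(2) = 0 m/s
4–6 s: ½(7 + 9)(2) = 16 m/s
6–11 s: ½(9 + 1)(5) = 25 m/s
Δv = 27 m/s, so v(11) = -3 + (27) = 24 m/s.

24 m/s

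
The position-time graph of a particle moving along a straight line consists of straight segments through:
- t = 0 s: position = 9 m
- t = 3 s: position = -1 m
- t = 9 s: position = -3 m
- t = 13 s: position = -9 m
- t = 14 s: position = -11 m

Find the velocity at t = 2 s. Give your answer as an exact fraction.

Velocity is the slope of the x-t graph on 0–3 s: (-1 − 9)/(3 − 0) = -10/3 m/s.

-10/3 m/s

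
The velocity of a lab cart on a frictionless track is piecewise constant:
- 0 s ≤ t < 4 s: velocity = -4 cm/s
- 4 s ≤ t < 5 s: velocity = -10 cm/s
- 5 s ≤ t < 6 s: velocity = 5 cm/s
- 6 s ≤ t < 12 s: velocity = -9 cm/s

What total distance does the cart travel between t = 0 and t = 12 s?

85 cm

Total distance travelled is ∫|v| dt — sum the magnitudes of each area piece.
0–4 s: |-4| × 4 = 16 cm
4–5 s: |-10| × 1 = 10 cm
5–6 s: |5| × 1 = 5 cm
6–12 s: |-9| × 6 = 54 cm
Total distance = 85 cm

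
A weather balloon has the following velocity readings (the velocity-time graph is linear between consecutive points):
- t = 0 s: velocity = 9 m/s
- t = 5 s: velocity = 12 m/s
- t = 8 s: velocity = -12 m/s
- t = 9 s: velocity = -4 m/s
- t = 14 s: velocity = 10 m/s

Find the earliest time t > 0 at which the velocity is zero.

t = 6.5 s

v changes sign on 5–8 s (from 12 to -12); the graph is linear there, so v = 0 at t = 5 + (-12)·(8 − 5)/(-12 − 12) = 6.5 s.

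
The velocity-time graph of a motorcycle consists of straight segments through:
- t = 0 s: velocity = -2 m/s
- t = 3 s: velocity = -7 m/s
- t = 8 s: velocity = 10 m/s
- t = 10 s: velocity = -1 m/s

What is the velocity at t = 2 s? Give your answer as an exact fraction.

On 0–3 s the graph is linear from -2 to -7 m/s: v(2) = -2 + (-7 − -2)·(2 − 0)/(3 − 0) = -16/3 m/s.

-16/3 m/s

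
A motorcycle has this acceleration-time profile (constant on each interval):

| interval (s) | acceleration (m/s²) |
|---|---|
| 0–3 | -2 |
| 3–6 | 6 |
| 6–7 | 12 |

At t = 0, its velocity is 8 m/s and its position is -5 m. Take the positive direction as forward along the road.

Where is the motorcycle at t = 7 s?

On each constant-a segment, Δv = aΔt and Δx = v₀Δt + ½aΔt²; chain segment to segment.
0–3 s: v starts 8 m/s; Δx = 8·3 + ½·-2·3² = 15 m; v ends 2 m/s.
3–6 s: v starts 2 m/s; Δx = 2·3 + ½·6·3² = 33 m; v ends 20 m/s.
6–7 s: v starts 20 m/s; Δx = 20·1 + ½·12·1² = 26 m; v ends 32 m/s.
x(7) = -5 + Σ Δx = 69 m.

69 m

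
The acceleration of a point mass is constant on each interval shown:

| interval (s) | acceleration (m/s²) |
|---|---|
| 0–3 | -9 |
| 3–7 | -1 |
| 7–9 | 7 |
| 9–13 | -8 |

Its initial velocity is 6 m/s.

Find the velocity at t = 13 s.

-43 m/s

Δv equals the area under the a-t graph; then v = v₀ + Δv.
0–3 s: -9 × 3 = -27 m/s
3–7 s: -1 × 4 = -4 m/s
7–9 s: 7 × 2 = 14 m/s
9–13 s: -8 × 4 = -32 m/s
Δv = -49 m/s, so v(13) = 6 + (-49) = -43 m/s.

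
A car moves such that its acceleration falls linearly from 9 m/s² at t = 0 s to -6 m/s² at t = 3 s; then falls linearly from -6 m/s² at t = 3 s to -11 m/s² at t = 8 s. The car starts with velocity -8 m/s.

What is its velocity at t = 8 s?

-46 m/s

Δv equals the area under the a-t graph; then v = v₀ + Δv.
0–3 s: ½(9 + -6)(3) = 4.5 m/s
3–8 s: ½(-6 + -11)(5) = -42.5 m/s
Δv = -38 m/s, so v(8) = -8 + (-38) = -46 m/s.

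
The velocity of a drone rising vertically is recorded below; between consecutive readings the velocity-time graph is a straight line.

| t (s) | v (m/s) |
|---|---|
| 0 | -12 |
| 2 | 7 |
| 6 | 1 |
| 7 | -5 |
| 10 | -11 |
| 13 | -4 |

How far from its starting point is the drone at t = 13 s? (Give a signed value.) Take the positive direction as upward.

Net displacement equals the area under the velocity-time graph (areas below the axis count negative).
0–2 s: ½(-12 + 7)(2) = -5 m
2–6 s: ½(7 + 1)(4) = 16 m
6–7 s: ½(1 + -5)(1) = -2 m
7–10 s: ½(-5 + -11)(3) = -24 m
10–13 s: ½(-11 + -4)(3) = -22.5 m
Net displacement = -37.5 m

-37.5 m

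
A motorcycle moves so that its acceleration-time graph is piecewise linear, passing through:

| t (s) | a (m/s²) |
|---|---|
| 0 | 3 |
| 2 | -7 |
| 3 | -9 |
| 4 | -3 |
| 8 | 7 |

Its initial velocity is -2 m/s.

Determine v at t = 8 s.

-12 m/s

Δv equals the area under the a-t graph; then v = v₀ + Δv.
0–2 s: ½(3 + -7)(2) = -4 m/s
2–3 s: ½(-7 + -9)(1) = -8 m/s
3–4 s: ½(-9 + -3)(1) = -6 m/s
4–8 s: ½(-3 + 7)(4) = 8 m/s
Δv = -10 m/s, so v(8) = -2 + (-10) = -12 m/s.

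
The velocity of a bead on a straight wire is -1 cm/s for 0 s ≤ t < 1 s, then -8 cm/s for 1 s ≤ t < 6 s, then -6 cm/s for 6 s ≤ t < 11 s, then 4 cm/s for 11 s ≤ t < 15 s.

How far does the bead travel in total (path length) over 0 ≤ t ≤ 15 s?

87 cm

Distance (not displacement) is the total path length: add the absolute areas under v-t.
0–1 s: |-1| × 1 = 1 cm
1–6 s: |-8| × 5 = 40 cm
6–11 s: |-6| × 5 = 30 cm
11–15 s: |4| × 4 = 16 cm
Total distance = 87 cm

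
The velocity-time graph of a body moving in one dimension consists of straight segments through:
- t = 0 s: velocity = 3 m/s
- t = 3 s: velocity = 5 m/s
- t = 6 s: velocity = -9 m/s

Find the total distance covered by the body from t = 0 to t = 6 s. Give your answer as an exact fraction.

327/14 m

Distance (not displacement) is the total path length: add the absolute areas under v-t.
0–3 s: |½(3 + 5)(3)| = 12 m
3–6 s: v = 0 at t = 57/14 s; triangle areas 75/28 + 243/28 = 159/14 m
Total distance = 327/14 m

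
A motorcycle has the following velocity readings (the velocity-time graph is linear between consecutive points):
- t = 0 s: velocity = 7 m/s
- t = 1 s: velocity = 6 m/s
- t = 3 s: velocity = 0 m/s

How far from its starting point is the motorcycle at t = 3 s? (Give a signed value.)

12.5 m

Net displacement equals the area under the velocity-time graph (areas below the axis count negative).
0–1 s: ½(7 + 6)(1) = 6.5 m
1–3 s: ½(6 + 0)(2) = 6 m
Net displacement = 12.5 m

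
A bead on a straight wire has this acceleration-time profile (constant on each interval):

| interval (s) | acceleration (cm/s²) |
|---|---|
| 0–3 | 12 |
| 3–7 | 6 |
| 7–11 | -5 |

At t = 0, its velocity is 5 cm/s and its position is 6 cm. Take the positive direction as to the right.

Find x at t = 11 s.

507 cm

On each constant-a segment, Δv = aΔt and Δx = v₀Δt + ½aΔt²; chain segment to segment.
0–3 s: v starts 5 cm/s; Δx = 5·3 + ½·12·3² = 69 cm; v ends 41 cm/s.
3–7 s: v starts 41 cm/s; Δx = 41·4 + ½·6·4² = 212 cm; v ends 65 cm/s.
7–11 s: v starts 65 cm/s; Δx = 65·4 + ½·-5·4² = 220 cm; v ends 45 cm/s.
x(11) = 6 + Σ Δx = 507 cm.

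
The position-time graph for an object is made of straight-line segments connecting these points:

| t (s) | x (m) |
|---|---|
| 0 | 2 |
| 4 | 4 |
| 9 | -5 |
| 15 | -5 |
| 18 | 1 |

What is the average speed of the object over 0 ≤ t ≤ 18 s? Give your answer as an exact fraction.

Average speed = (total path length)/(elapsed time); on a piecewise-linear x-t graph the path length is Σ|Δx|.
0–4 s: |Δx| = |4 − 2| = 2 m
4–9 s: |Δx| = |-5 − 4| = 9 m
9–15 s: |Δx| = |-5 − -5| = 0 m
15–18 s: |Δx| = |1 − -5| = 6 m
Total path = 17 m; average speed = 17/18 = 17/18 m/s.

17/18 m/s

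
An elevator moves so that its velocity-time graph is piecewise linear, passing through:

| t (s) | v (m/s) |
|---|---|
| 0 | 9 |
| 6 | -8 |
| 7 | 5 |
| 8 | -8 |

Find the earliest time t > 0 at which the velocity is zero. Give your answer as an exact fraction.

t = 54/17 s

v changes sign on 0–6 s (from 9 to -8); the graph is linear there, so v = 0 at t = 0 + (-9)·(6 − 0)/(-8 − 9) = 54/17 s.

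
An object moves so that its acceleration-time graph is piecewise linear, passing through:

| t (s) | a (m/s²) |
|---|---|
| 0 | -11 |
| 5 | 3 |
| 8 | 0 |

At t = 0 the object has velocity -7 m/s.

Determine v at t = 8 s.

-22.5 m/s

Δv equals the area under the a-t graph; then v = v₀ + Δv.
0–5 s: ½(-11 + 3)(5) = -20 m/s
5–8 s: ½(3 + 0)(3) = 4.5 m/s
Δv = -15.5 m/s, so v(8) = -7 + (-15.5) = -22.5 m/s.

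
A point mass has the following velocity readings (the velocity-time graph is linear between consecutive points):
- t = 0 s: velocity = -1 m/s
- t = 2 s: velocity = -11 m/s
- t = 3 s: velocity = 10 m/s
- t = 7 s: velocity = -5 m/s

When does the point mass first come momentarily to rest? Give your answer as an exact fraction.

t = 53/21 s

v changes sign on 2–3 s (from -11 to 10); the graph is linear there, so v = 0 at t = 2 + (11)·(3 − 2)/(10 − -11) = 53/21 s.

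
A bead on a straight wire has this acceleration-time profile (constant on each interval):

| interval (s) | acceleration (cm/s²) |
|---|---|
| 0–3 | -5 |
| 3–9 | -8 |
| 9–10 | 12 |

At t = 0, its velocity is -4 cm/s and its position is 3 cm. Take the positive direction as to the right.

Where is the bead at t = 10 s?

On each constant-a segment, Δv = aΔt and Δx = v₀Δt + ½aΔt²; chain segment to segment.
0–3 s: v starts -4 cm/s; Δx = -4·3 + ½·-5·3² = -34.5 cm; v ends -19 cm/s.
3–9 s: v starts -19 cm/s; Δx = -19·6 + ½·-8·6² = -258 cm; v ends -67 cm/s.
9–10 s: v starts -67 cm/s; Δx = -67·1 + ½·12·1² = -61 cm; v ends -55 cm/s.
x(10) = 3 + Σ Δx = -350.5 cm.

-350.5 cm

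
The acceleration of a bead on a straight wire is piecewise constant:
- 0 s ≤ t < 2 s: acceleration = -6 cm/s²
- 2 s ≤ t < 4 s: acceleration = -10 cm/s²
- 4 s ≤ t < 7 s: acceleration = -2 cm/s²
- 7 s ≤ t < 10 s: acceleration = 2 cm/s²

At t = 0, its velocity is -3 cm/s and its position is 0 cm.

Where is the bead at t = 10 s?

-296 cm

On each constant-a segment, Δv = aΔt and Δx = v₀Δt + ½aΔt²; chain segment to segment.
0–2 s: v starts -3 cm/s; Δx = -3·2 + ½·-6·2² = -18 cm; v ends -15 cm/s.
2–4 s: v starts -15 cm/s; Δx = -15·2 + ½·-10·2² = -50 cm; v ends -35 cm/s.
4–7 s: v starts -35 cm/s; Δx = -35·3 + ½·-2·3² = -114 cm; v ends -41 cm/s.
7–10 s: v starts -41 cm/s; Δx = -41·3 + ½·2·3² = -114 cm; v ends -35 cm/s.
x(10) = 0 + Σ Δx = -296 cm.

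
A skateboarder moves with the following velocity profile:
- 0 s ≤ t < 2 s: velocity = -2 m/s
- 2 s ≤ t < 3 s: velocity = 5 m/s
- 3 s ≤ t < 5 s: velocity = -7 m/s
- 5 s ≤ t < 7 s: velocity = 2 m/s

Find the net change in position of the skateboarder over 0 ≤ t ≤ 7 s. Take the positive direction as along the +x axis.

Net displacement equals the area under the velocity-time graph (areas below the axis count negative).
0–2 s: -2 × 2 = -4 m
2–3 s: 5 × 1 = 5 m
3–5 s: -7 × 2 = -14 m
5–7 s: 2 × 2 = 4 m
Net displacement = -9 m

-9 m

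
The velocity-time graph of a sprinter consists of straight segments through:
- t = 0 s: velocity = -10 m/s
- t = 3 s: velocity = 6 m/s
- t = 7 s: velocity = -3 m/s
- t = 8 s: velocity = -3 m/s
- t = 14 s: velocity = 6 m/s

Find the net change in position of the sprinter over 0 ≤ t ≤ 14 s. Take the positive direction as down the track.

6 m

Net displacement equals the area under the velocity-time graph (areas below the axis count negative).
0–3 s: ½(-10 + 6)(3) = -6 m
3–7 s: ½(6 + -3)(4) = 6 m
7–8 s: -3 × 1 = -3 m
8–14 s: ½(-3 + 6)(6) = 9 m
Net displacement = 6 m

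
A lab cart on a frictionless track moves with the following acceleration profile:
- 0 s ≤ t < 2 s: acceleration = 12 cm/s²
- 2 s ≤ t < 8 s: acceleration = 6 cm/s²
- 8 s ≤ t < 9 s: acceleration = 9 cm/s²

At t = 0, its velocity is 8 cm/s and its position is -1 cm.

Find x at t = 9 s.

On each constant-a segment, Δv = aΔt and Δx = v₀Δt + ½aΔt²; chain segment to segment.
0–2 s: v starts 8 cm/s; Δx = 8·2 + ½·12·2² = 40 cm; v ends 32 cm/s.
2–8 s: v starts 32 cm/s; Δx = 32·6 + ½·6·6² = 300 cm; v ends 68 cm/s.
8–9 s: v starts 68 cm/s; Δx = 68·1 + ½·9·1² = 72.5 cm; v ends 77 cm/s.
x(9) = -1 + Σ Δx = 411.5 cm.

411.5 cm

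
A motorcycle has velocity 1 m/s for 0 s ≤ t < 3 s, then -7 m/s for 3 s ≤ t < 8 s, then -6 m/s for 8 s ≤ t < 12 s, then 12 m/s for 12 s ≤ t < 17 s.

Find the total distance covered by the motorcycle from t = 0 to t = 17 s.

122 m

Distance (not displacement) is the total path length: add the absolute areas under v-t.
0–3 s: |1| × 3 = 3 m
3–8 s: |-7| × 5 = 35 m
8–12 s: |-6| × 4 = 24 m
12–17 s: |12| × 5 = 60 m
Total distance = 122 m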